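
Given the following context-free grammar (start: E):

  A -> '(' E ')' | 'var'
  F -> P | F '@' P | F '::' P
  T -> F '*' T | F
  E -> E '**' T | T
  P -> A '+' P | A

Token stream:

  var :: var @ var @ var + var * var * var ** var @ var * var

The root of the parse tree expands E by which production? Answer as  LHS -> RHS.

E -> E '**' T

[E [E [T [F [F [F [F [P [A var]]] :: [P [A var]]] @ [P [A var]]] @ [P [A var] + [P [A var]]]] * [T [F [P [A var]]] * [T [F [P [A var]]]]]]] ** [T [F [F [P [A var]]] @ [P [A var]]] * [T [F [P [A var]]]]]]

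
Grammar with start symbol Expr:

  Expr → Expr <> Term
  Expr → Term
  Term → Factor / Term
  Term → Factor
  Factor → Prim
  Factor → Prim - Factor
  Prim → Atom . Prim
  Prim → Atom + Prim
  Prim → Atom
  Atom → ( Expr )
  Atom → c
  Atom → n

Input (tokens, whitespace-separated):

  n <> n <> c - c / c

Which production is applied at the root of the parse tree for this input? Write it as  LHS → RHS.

[Expr [Expr [Expr [Term [Factor [Prim [Atom n]]]]] <> [Term [Factor [Prim [Atom n]]]]] <> [Term [Factor [Prim [Atom c]] - [Factor [Prim [Atom c]]]] / [Term [Factor [Prim [Atom c]]]]]]

Expr → Expr <> Term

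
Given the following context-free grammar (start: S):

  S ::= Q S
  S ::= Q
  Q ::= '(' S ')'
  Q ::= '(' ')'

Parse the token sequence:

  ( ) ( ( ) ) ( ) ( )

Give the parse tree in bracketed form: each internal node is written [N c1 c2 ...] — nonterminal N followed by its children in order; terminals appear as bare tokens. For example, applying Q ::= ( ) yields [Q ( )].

S
Q S
( ) S
( ) Q S
( ) ( S ) S
( ) ( Q ) S
( ) ( ( ) ) S
( ) ( ( ) ) Q S
( ) ( ( ) ) ( ) S
( ) ( ( ) ) ( ) Q
( ) ( ( ) ) ( ) ( )

[S [Q ( )] [S [Q ( [S [Q ( )]] )] [S [Q ( )] [S [Q ( )]]]]]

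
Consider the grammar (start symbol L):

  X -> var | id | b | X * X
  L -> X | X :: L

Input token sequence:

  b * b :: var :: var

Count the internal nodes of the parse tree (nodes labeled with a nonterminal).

8

[L [X [X b] * [X b]] :: [L [X var] :: [L [X var]]]]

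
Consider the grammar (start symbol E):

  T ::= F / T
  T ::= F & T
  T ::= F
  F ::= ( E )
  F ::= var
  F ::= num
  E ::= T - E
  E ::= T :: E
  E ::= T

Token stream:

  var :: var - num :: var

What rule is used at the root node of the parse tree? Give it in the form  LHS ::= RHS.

E ::= T :: E

[E [T [F var]] :: [E [T [F var]] - [E [T [F num]] :: [E [T [F var]]]]]]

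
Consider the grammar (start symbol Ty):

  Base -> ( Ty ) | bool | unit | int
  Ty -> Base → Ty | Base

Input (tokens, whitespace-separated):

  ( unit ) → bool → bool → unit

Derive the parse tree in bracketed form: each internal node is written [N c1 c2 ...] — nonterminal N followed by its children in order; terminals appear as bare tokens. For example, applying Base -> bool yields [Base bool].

Ty
Base → Ty
( Ty ) → Ty
( Base ) → Ty
( unit ) → Ty
( unit ) → Base → Ty
( unit ) → bool → Ty
( unit ) → bool → Base → Ty
( unit ) → bool → bool → Ty
( unit ) → bool → bool → Base
( unit ) → bool → bool → unit

[Ty [Base ( [Ty [Base unit]] )] → [Ty [Base bool] → [Ty [Base bool] → [Ty [Base unit]]]]]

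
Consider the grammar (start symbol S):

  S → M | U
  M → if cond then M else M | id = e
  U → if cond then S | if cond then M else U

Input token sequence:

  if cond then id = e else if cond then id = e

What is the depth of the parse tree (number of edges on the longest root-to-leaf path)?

[S [U if cond then [M id = e] else [U if cond then [S [M id = e]]]]]

5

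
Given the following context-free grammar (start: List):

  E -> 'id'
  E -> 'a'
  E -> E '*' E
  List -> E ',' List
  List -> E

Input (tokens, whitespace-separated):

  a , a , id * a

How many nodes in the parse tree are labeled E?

5

[List [E a] , [List [E a] , [List [E [E id] * [E a]]]]]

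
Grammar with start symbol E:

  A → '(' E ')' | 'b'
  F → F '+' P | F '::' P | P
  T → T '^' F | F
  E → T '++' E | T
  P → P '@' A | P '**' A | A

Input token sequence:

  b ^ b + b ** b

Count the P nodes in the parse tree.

4

[E [T [T [F [P [A b]]]] ^ [F [F [P [A b]]] + [P [P [A b]] ** [A b]]]]]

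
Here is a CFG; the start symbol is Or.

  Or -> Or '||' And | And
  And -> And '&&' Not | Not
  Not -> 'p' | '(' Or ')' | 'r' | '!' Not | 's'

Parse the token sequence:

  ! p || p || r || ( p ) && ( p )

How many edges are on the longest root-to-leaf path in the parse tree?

[Or [Or [Or [Or [And [Not ! [Not p]]]] || [And [Not p]]] || [And [Not r]]] || [And [And [Not ( [Or [And [Not p]]] )]] && [Not ( [Or [And [Not p]]] )]]]

7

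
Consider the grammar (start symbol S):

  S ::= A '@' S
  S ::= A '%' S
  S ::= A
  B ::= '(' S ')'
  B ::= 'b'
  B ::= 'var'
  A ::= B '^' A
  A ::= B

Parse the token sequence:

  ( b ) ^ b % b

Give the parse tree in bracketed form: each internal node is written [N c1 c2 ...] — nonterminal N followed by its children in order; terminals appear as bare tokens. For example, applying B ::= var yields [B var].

S
A % S
B ^ A % S
( S ) ^ A % S
( A ) ^ A % S
( B ) ^ A % S
( b ) ^ A % S
( b ) ^ B % S
( b ) ^ b % S
( b ) ^ b % A
( b ) ^ b % B
( b ) ^ b % b

[S [A [B ( [S [A [B b]]] )] ^ [A [B b]]] % [S [A [B b]]]]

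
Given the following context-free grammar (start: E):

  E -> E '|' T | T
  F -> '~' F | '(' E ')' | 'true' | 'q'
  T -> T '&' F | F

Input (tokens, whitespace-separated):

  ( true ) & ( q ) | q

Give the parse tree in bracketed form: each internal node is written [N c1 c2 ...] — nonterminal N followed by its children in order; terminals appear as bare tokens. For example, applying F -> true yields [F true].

E
E | T
T | T
T & F | T
F & F | T
( E ) & F | T
( T ) & F | T
( F ) & F | T
( true ) & F | T
( true ) & ( E ) | T
( true ) & ( T ) | T
( true ) & ( F ) | T
( true ) & ( q ) | T
( true ) & ( q ) | F
( true ) & ( q ) | q

[E [E [T [T [F ( [E [T [F true]]] )]] & [F ( [E [T [F q]]] )]]] | [T [F q]]]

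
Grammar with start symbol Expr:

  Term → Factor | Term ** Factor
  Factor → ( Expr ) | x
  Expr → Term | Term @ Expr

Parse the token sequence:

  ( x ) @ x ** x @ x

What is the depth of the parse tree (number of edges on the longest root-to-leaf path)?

[Expr [Term [Factor ( [Expr [Term [Factor x]]] )]] @ [Expr [Term [Term [Factor x]] ** [Factor x]] @ [Expr [Term [Factor x]]]]]

6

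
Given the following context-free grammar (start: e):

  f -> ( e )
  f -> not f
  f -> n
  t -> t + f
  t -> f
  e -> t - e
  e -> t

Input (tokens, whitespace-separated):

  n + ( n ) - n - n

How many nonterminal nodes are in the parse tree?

14

[e [t [t [f n]] + [f ( [e [t [f n]]] )]] - [e [t [f n]] - [e [t [f n]]]]]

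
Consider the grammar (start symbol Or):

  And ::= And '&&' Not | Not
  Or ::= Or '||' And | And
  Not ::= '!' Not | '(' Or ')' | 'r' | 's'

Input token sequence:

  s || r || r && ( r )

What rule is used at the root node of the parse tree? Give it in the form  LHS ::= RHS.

[Or [Or [Or [And [Not s]]] || [And [Not r]]] || [And [And [Not r]] && [Not ( [Or [And [Not r]]] )]]]

Or ::= Or '||' And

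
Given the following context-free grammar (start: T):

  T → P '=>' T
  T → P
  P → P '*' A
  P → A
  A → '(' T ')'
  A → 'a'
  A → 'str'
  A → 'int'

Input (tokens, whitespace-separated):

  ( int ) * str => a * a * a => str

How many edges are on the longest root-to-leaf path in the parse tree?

7

[T [P [P [A ( [T [P [A int]]] )]] * [A str]] => [T [P [P [P [A a]] * [A a]] * [A a]] => [T [P [A str]]]]]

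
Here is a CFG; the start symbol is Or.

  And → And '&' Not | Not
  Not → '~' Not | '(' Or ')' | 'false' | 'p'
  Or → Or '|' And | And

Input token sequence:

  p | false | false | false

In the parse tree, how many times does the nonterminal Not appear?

[Or [Or [Or [Or [And [Not p]]] | [And [Not false]]] | [And [Not false]]] | [And [Not false]]]

4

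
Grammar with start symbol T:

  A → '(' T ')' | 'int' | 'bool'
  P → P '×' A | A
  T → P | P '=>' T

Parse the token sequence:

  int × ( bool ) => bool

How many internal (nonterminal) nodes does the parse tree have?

11

[T [P [P [A int]] × [A ( [T [P [A bool]]] )]] => [T [P [A bool]]]]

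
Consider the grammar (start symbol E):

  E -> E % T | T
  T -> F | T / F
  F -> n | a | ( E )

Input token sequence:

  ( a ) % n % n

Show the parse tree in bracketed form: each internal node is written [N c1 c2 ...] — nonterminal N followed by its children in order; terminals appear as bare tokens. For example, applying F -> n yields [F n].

E
E % T
E % T % T
T % T % T
F % T % T
( E ) % T % T
( T ) % T % T
( F ) % T % T
( a ) % T % T
( a ) % F % T
( a ) % n % T
( a ) % n % F
( a ) % n % n

[E [E [E [T [F ( [E [T [F a]]] )]]] % [T [F n]]] % [T [F n]]]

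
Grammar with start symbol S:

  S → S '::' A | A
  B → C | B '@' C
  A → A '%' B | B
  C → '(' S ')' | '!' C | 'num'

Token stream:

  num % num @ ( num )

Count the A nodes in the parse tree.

3

[S [A [A [B [C num]]] % [B [B [C num]] @ [C ( [S [A [B [C num]]]] )]]]]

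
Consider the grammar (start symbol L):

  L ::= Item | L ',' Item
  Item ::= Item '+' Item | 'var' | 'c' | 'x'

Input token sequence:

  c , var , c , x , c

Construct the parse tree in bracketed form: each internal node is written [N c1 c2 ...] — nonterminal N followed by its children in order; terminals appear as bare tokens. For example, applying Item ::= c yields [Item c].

L
L , Item
L , Item , Item
L , Item , Item , Item
L , Item , Item , Item , Item
Item , Item , Item , Item , Item
c , Item , Item , Item , Item
c , var , Item , Item , Item
c , var , c , Item , Item
c , var , c , x , Item
c , var , c , x , c

[L [L [L [L [L [Item c]] , [Item var]] , [Item c]] , [Item x]] , [Item c]]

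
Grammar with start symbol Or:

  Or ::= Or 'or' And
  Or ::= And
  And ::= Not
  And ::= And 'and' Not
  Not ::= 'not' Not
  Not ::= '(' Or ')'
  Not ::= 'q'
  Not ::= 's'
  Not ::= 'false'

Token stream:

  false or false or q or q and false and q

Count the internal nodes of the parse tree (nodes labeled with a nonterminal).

[Or [Or [Or [Or [And [Not false]]] or [And [Not false]]] or [And [Not q]]] or [And [And [And [Not q]] and [Not false]] and [Not q]]]

16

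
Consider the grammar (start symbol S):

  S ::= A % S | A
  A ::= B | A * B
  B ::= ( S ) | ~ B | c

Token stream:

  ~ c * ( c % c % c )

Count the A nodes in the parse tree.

5

[S [A [A [B ~ [B c]]] * [B ( [S [A [B c]] % [S [A [B c]] % [S [A [B c]]]]] )]]]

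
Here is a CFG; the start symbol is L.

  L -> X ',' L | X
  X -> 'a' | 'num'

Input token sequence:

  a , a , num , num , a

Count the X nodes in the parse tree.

[L [X a] , [L [X a] , [L [X num] , [L [X num] , [L [X a]]]]]]

5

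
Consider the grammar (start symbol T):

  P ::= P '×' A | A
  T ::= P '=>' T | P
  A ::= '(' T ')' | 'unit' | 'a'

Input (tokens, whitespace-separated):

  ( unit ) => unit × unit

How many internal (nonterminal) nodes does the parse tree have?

11

[T [P [A ( [T [P [A unit]]] )]] => [T [P [P [A unit]] × [A unit]]]]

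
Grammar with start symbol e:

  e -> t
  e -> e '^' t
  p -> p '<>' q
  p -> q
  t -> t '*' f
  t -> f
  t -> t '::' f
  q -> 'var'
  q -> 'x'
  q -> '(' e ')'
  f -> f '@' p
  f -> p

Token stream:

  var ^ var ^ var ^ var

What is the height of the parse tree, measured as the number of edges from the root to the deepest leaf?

[e [e [e [e [t [f [p [q var]]]]] ^ [t [f [p [q var]]]]] ^ [t [f [p [q var]]]]] ^ [t [f [p [q var]]]]]

8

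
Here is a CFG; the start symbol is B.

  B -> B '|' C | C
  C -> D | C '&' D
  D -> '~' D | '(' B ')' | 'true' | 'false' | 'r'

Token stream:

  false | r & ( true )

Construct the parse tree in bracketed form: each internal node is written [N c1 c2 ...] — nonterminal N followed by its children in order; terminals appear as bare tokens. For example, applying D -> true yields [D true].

B
B | C
C | C
D | C
false | C
false | C & D
false | D & D
false | r & D
false | r & ( B )
false | r & ( C )
false | r & ( D )
false | r & ( true )

[B [B [C [D false]]] | [C [C [D r]] & [D ( [B [C [D true]]] )]]]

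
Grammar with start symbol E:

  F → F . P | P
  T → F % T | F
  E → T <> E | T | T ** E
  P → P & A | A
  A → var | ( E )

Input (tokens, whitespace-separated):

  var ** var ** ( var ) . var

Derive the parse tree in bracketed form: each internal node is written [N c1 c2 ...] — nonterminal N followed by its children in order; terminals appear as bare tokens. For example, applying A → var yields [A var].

E
T ** E
F ** E
P ** E
A ** E
var ** E
var ** T ** E
var ** F ** E
var ** P ** E
var ** A ** E
var ** var ** E
var ** var ** T
var ** var ** F
var ** var ** F . P
var ** var ** P . P
var ** var ** A . P
var ** var ** ( E ) . P
var ** var ** ( T ) . P
var ** var ** ( F ) . P
var ** var ** ( P ) . P
var ** var ** ( A ) . P
var ** var ** ( var ) . P
var ** var ** ( var ) . A
var ** var ** ( var ) . var

[E [T [F [P [A var]]]] ** [E [T [F [P [A var]]]] ** [E [T [F [F [P [A ( [E [T [F [P [A var]]]]] )]]] . [P [A var]]]]]]]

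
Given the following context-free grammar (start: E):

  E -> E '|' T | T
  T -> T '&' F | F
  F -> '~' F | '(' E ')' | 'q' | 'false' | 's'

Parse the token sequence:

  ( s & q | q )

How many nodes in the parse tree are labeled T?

[E [T [F ( [E [E [T [T [F s]] & [F q]]] | [T [F q]]] )]]]

4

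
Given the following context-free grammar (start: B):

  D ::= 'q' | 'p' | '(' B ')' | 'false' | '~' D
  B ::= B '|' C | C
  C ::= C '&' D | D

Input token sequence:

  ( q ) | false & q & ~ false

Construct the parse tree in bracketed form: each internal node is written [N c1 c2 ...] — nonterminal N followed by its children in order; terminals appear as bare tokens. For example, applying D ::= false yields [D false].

[B [B [C [D ( [B [C [D q]]] )]]] | [C [C [C [D false]] & [D q]] & [D ~ [D false]]]]

B
B | C
C | C
D | C
( B ) | C
( C ) | C
( D ) | C
( q ) | C
( q ) | C & D
( q ) | C & D & D
( q ) | D & D & D
( q ) | false & D & D
( q ) | false & q & D
( q ) | false & q & ~ D
( q ) | false & q & ~ false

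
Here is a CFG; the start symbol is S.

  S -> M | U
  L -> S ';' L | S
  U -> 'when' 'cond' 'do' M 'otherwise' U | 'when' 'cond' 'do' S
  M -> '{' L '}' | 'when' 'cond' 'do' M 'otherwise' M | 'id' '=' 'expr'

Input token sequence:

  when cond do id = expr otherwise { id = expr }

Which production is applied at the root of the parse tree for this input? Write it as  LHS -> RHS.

[S [M when cond do [M id = expr] otherwise [M { [L [S [M id = expr]]] }]]]

S -> M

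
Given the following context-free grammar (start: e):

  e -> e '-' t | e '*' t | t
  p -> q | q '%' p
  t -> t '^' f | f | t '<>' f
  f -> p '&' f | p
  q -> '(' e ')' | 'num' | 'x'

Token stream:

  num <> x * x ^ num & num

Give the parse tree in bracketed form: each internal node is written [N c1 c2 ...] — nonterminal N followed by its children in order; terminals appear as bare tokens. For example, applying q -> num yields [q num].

e
e * t
t * t
t <> f * t
f <> f * t
p <> f * t
q <> f * t
num <> f * t
num <> p * t
num <> q * t
num <> x * t
num <> x * t ^ f
num <> x * f ^ f
num <> x * p ^ f
num <> x * q ^ f
num <> x * x ^ f
num <> x * x ^ p & f
num <> x * x ^ q & f
num <> x * x ^ num & f
num <> x * x ^ num & p
num <> x * x ^ num & q
num <> x * x ^ num & num

[e [e [t [t [f [p [q num]]]] <> [f [p [q x]]]]] * [t [t [f [p [q x]]]] ^ [f [p [q num]] & [f [p [q num]]]]]]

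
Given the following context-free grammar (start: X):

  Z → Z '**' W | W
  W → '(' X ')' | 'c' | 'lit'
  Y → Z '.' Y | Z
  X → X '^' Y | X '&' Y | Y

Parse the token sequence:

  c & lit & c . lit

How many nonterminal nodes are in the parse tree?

15

[X [X [X [Y [Z [W c]]]] & [Y [Z [W lit]]]] & [Y [Z [W c]] . [Y [Z [W lit]]]]]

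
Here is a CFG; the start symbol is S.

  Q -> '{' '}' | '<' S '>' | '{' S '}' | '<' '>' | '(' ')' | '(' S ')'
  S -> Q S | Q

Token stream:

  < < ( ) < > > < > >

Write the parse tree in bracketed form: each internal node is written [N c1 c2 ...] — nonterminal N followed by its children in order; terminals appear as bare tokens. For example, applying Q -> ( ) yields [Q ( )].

[S [Q < [S [Q < [S [Q ( )] [S [Q < >]]] >] [S [Q < >]]] >]]

S
Q
< S >
< Q S >
< < S > S >
< < Q S > S >
< < ( ) S > S >
< < ( ) Q > S >
< < ( ) < > > S >
< < ( ) < > > Q >
< < ( ) < > > < > >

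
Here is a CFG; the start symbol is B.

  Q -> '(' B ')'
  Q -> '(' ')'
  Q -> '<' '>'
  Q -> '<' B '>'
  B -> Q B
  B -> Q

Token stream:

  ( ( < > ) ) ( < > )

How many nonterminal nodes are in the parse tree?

[B [Q ( [B [Q ( [B [Q < >]] )]] )] [B [Q ( [B [Q < >]] )]]]

10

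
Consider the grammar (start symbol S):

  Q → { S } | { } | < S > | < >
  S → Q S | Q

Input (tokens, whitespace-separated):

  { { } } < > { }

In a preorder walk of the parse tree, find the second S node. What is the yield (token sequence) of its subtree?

{ }

[S [Q { [S [Q { }]] }] [S [Q < >] [S [Q { }]]]]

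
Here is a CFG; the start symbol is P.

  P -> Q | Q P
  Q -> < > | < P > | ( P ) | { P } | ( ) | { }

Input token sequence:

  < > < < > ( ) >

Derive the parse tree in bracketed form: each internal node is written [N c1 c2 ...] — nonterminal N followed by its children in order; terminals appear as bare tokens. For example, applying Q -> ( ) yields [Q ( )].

[P [Q < >] [P [Q < [P [Q < >] [P [Q ( )]]] >]]]

P
Q P
< > P
< > Q
< > < P >
< > < Q P >
< > < < > P >
< > < < > Q >
< > < < > ( ) >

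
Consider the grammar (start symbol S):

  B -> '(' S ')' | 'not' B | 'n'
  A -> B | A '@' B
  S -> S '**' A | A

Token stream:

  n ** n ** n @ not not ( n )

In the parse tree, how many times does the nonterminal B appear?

[S [S [S [A [B n]]] ** [A [B n]]] ** [A [A [B n]] @ [B not [B not [B ( [S [A [B n]]] )]]]]]

7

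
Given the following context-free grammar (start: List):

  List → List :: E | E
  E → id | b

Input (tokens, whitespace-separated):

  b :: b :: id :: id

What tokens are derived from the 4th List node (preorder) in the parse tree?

[List [List [List [List [E b]] :: [E b]] :: [E id]] :: [E id]]

b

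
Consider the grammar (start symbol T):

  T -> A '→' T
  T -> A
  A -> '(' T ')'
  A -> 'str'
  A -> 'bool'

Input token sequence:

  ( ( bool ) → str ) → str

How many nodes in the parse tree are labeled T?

[T [A ( [T [A ( [T [A bool]] )] → [T [A str]]] )] → [T [A str]]]

5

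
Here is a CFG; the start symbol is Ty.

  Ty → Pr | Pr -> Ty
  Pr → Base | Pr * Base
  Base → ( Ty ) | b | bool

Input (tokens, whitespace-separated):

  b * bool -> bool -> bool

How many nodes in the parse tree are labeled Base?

[Ty [Pr [Pr [Base b]] * [Base bool]] -> [Ty [Pr [Base bool]] -> [Ty [Pr [Base bool]]]]]

4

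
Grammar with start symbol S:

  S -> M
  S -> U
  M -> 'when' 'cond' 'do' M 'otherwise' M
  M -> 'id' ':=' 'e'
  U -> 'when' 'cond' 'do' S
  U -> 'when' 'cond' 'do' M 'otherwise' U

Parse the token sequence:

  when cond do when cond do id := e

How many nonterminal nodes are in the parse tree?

6

[S [U when cond do [S [U when cond do [S [M id := e]]]]]]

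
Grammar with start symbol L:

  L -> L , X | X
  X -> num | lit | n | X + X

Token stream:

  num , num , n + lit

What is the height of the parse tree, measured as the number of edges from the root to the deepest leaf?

[L [L [L [X num]] , [X num]] , [X [X n] + [X lit]]]

4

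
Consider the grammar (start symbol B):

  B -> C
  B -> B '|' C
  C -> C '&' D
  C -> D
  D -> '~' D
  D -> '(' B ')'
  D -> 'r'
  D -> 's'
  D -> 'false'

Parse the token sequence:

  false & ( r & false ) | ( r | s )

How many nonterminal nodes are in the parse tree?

[B [B [C [C [D false]] & [D ( [B [C [C [D r]] & [D false]]] )]]] | [C [D ( [B [B [C [D r]]] | [C [D s]]] )]]]

19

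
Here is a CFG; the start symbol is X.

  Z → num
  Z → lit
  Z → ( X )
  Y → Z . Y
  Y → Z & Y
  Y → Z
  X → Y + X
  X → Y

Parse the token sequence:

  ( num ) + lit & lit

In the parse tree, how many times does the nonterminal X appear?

3

[X [Y [Z ( [X [Y [Z num]]] )]] + [X [Y [Z lit] & [Y [Z lit]]]]]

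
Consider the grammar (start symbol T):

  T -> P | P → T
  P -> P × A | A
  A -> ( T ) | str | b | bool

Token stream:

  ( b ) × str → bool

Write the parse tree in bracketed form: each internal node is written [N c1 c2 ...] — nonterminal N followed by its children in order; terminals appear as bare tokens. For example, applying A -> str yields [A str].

[T [P [P [A ( [T [P [A b]]] )]] × [A str]] → [T [P [A bool]]]]

T
P → T
P × A → T
A × A → T
( T ) × A → T
( P ) × A → T
( A ) × A → T
( b ) × A → T
( b ) × str → T
( b ) × str → P
( b ) × str → A
( b ) × str → bool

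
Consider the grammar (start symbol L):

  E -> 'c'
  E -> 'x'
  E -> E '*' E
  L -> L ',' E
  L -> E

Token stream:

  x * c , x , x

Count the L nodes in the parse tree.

[L [L [L [E [E x] * [E c]]] , [E x]] , [E x]]

3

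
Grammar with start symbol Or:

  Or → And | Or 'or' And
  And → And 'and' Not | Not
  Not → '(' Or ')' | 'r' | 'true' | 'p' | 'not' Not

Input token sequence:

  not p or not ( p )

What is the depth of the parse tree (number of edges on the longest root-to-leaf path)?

7

[Or [Or [And [Not not [Not p]]]] or [And [Not not [Not ( [Or [And [Not p]]] )]]]]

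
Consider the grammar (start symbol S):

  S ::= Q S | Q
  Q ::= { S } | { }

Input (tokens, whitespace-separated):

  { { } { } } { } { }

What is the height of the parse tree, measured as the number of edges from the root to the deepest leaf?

[S [Q { [S [Q { }] [S [Q { }]]] }] [S [Q { }] [S [Q { }]]]]

5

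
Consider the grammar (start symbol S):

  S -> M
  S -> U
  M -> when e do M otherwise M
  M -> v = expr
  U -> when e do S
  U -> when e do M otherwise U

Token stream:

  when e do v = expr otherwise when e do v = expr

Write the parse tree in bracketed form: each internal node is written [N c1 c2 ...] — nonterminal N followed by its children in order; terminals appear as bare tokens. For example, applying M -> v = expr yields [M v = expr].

[S [U when e do [M v = expr] otherwise [U when e do [S [M v = expr]]]]]

S
U
when e do M otherwise U
when e do v = expr otherwise U
when e do v = expr otherwise when e do S
when e do v = expr otherwise when e do M
when e do v = expr otherwise when e do v = expr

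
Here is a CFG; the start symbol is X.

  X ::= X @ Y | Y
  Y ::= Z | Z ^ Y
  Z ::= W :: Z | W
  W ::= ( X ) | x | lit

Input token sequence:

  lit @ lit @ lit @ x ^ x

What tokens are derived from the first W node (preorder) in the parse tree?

lit

[X [X [X [X [Y [Z [W lit]]]] @ [Y [Z [W lit]]]] @ [Y [Z [W lit]]]] @ [Y [Z [W x]] ^ [Y [Z [W x]]]]]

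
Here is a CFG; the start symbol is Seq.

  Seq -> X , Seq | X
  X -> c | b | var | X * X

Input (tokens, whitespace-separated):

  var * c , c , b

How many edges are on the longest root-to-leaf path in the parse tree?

4

[Seq [X [X var] * [X c]] , [Seq [X c] , [Seq [X b]]]]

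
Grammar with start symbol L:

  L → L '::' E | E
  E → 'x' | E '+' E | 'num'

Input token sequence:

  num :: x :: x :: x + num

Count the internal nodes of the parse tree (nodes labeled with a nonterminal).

10

[L [L [L [L [E num]] :: [E x]] :: [E x]] :: [E [E x] + [E num]]]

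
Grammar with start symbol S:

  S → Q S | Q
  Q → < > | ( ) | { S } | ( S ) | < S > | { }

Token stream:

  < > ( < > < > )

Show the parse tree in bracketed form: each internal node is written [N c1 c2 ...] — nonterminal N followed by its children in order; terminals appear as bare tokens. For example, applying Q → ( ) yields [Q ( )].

[S [Q < >] [S [Q ( [S [Q < >] [S [Q < >]]] )]]]

S
Q S
< > S
< > Q
< > ( S )
< > ( Q S )
< > ( < > S )
< > ( < > Q )
< > ( < > < > )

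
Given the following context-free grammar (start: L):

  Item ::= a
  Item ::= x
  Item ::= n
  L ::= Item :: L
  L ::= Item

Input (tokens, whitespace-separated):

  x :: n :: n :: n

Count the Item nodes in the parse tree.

[L [Item x] :: [L [Item n] :: [L [Item n] :: [L [Item n]]]]]

4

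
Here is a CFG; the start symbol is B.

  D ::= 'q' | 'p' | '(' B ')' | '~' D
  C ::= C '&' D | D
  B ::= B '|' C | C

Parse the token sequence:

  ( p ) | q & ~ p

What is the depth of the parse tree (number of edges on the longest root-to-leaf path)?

[B [B [C [D ( [B [C [D p]]] )]]] | [C [C [D q]] & [D ~ [D p]]]]

7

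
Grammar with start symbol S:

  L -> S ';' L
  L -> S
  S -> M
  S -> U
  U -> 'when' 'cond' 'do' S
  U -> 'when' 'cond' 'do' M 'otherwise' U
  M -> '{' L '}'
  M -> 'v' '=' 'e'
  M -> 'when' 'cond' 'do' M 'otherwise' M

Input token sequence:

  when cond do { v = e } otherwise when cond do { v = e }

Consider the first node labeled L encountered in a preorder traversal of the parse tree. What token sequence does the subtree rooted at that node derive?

[S [U when cond do [M { [L [S [M v = e]]] }] otherwise [U when cond do [S [M { [L [S [M v = e]]] }]]]]]

v = e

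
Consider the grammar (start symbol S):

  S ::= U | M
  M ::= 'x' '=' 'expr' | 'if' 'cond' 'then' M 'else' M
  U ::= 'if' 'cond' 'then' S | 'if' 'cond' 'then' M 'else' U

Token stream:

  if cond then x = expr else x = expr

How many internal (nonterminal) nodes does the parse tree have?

[S [M if cond then [M x = expr] else [M x = expr]]]

4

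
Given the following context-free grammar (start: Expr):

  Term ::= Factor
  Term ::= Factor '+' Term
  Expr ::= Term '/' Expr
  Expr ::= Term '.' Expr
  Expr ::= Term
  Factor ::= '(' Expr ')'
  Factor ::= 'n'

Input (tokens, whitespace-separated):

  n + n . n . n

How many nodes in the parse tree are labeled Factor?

[Expr [Term [Factor n] + [Term [Factor n]]] . [Expr [Term [Factor n]] . [Expr [Term [Factor n]]]]]

4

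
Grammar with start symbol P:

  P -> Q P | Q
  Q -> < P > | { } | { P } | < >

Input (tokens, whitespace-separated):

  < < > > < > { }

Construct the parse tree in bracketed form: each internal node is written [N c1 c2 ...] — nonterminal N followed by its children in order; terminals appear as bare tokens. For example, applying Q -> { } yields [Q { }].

[P [Q < [P [Q < >]] >] [P [Q < >] [P [Q { }]]]]

P
Q P
< P > P
< Q > P
< < > > P
< < > > Q P
< < > > < > P
< < > > < > Q
< < > > < > { }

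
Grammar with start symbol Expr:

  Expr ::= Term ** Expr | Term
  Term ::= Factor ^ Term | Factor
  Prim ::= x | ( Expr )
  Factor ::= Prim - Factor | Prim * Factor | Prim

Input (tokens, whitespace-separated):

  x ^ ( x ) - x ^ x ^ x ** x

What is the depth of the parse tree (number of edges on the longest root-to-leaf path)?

9

[Expr [Term [Factor [Prim x]] ^ [Term [Factor [Prim ( [Expr [Term [Factor [Prim x]]]] )] - [Factor [Prim x]]] ^ [Term [Factor [Prim x]] ^ [Term [Factor [Prim x]]]]]] ** [Expr [Term [Factor [Prim x]]]]]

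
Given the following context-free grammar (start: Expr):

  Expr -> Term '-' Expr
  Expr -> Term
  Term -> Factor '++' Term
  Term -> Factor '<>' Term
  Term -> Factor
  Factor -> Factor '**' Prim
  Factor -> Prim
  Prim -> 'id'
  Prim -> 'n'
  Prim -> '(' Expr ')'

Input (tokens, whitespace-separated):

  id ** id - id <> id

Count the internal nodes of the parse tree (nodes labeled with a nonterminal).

[Expr [Term [Factor [Factor [Prim id]] ** [Prim id]]] - [Expr [Term [Factor [Prim id]] <> [Term [Factor [Prim id]]]]]]

13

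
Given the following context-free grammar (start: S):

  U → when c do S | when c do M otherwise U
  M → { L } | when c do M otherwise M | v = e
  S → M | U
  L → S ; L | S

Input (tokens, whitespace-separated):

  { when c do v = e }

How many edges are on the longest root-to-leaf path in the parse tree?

7

[S [M { [L [S [U when c do [S [M v = e]]]]] }]]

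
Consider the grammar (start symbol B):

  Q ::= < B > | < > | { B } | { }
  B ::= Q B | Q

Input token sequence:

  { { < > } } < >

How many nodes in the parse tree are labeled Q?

4

[B [Q { [B [Q { [B [Q < >]] }]] }] [B [Q < >]]]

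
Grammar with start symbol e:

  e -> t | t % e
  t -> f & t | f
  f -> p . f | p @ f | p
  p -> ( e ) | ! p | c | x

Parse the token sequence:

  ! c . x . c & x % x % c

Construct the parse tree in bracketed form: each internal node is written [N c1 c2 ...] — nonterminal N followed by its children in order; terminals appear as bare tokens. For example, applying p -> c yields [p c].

e
t % e
f & t % e
p . f & t % e
! p . f & t % e
! c . f & t % e
! c . p . f & t % e
! c . x . f & t % e
! c . x . p & t % e
! c . x . c & t % e
! c . x . c & f % e
! c . x . c & p % e
! c . x . c & x % e
! c . x . c & x % t % e
! c . x . c & x % f % e
! c . x . c & x % p % e
! c . x . c & x % x % e
! c . x . c & x % x % t
! c . x . c & x % x % f
! c . x . c & x % x % p
! c . x . c & x % x % c

[e [t [f [p ! [p c]] . [f [p x] . [f [p c]]]] & [t [f [p x]]]] % [e [t [f [p x]]] % [e [t [f [p c]]]]]]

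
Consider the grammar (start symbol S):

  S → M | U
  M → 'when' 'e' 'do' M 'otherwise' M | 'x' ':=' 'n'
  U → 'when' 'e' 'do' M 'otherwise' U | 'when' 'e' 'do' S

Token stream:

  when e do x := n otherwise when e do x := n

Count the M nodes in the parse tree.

2

[S [U when e do [M x := n] otherwise [U when e do [S [M x := n]]]]]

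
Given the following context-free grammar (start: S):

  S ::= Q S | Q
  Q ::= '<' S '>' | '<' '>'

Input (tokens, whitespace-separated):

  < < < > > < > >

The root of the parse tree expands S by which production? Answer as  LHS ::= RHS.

S ::= Q

[S [Q < [S [Q < [S [Q < >]] >] [S [Q < >]]] >]]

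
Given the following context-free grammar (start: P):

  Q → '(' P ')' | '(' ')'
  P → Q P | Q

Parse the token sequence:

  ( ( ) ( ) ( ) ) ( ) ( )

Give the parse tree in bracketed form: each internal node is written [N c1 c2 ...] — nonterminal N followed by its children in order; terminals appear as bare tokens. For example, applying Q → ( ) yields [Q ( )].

P
Q P
( P ) P
( Q P ) P
( ( ) P ) P
( ( ) Q P ) P
( ( ) ( ) P ) P
( ( ) ( ) Q ) P
( ( ) ( ) ( ) ) P
( ( ) ( ) ( ) ) Q P
( ( ) ( ) ( ) ) ( ) P
( ( ) ( ) ( ) ) ( ) Q
( ( ) ( ) ( ) ) ( ) ( )

[P [Q ( [P [Q ( )] [P [Q ( )] [P [Q ( )]]]] )] [P [Q ( )] [P [Q ( )]]]]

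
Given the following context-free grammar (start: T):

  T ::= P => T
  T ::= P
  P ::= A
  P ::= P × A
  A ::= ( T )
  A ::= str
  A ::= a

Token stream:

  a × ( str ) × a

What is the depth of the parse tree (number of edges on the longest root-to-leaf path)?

7

[T [P [P [P [A a]] × [A ( [T [P [A str]]] )]] × [A a]]]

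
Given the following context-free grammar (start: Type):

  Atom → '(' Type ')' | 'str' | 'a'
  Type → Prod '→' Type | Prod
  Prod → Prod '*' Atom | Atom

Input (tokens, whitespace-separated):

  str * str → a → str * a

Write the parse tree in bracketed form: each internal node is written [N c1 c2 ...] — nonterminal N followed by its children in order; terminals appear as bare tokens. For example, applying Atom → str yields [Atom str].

[Type [Prod [Prod [Atom str]] * [Atom str]] → [Type [Prod [Atom a]] → [Type [Prod [Prod [Atom str]] * [Atom a]]]]]

Type
Prod → Type
Prod * Atom → Type
Atom * Atom → Type
str * Atom → Type
str * str → Type
str * str → Prod → Type
str * str → Atom → Type
str * str → a → Type
str * str → a → Prod
str * str → a → Prod * Atom
str * str → a → Atom * Atom
str * str → a → str * Atom
str * str → a → str * a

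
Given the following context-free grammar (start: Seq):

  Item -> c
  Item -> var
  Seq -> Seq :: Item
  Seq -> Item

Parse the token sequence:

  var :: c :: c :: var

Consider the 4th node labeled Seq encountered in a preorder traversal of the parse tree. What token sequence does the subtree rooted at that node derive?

var

[Seq [Seq [Seq [Seq [Item var]] :: [Item c]] :: [Item c]] :: [Item var]]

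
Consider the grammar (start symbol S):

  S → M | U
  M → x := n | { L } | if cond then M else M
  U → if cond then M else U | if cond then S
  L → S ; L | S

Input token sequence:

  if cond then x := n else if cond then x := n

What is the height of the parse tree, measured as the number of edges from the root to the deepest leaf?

[S [U if cond then [M x := n] else [U if cond then [S [M x := n]]]]]

5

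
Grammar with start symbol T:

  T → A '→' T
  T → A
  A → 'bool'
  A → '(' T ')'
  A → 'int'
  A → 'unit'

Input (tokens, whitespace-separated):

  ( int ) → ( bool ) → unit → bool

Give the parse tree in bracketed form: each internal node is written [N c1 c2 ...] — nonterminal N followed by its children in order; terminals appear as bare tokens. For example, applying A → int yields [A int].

T
A → T
( T ) → T
( A ) → T
( int ) → T
( int ) → A → T
( int ) → ( T ) → T
( int ) → ( A ) → T
( int ) → ( bool ) → T
( int ) → ( bool ) → A → T
( int ) → ( bool ) → unit → T
( int ) → ( bool ) → unit → A
( int ) → ( bool ) → unit → bool

[T [A ( [T [A int]] )] → [T [A ( [T [A bool]] )] → [T [A unit] → [T [A bool]]]]]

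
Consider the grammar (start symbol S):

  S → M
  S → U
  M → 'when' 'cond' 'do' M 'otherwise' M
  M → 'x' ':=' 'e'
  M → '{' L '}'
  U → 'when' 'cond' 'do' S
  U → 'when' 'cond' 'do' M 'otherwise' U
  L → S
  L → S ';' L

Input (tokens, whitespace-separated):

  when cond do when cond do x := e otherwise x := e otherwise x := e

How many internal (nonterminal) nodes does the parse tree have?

6

[S [M when cond do [M when cond do [M x := e] otherwise [M x := e]] otherwise [M x := e]]]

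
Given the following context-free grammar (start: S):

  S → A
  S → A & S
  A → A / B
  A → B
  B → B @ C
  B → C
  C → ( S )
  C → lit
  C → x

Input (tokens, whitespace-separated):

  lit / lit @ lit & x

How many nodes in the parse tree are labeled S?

[S [A [A [B [C lit]]] / [B [B [C lit]] @ [C lit]]] & [S [A [B [C x]]]]]

2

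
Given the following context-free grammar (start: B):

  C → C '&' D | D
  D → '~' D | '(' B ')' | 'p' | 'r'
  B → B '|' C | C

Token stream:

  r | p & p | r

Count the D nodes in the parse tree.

[B [B [B [C [D r]]] | [C [C [D p]] & [D p]]] | [C [D r]]]

4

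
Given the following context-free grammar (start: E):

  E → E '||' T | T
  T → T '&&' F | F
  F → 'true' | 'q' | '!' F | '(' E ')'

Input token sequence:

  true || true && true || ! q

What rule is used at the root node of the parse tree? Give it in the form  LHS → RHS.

[E [E [E [T [F true]]] || [T [T [F true]] && [F true]]] || [T [F ! [F q]]]]

E → E '||' T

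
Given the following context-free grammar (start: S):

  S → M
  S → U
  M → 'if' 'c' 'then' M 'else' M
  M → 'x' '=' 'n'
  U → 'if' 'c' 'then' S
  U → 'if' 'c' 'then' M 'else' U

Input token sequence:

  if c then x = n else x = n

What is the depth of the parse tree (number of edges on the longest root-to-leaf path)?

3

[S [M if c then [M x = n] else [M x = n]]]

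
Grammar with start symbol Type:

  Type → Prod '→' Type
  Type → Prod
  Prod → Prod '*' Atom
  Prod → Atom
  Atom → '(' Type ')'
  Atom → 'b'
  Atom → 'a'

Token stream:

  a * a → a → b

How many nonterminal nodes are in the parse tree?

11

[Type [Prod [Prod [Atom a]] * [Atom a]] → [Type [Prod [Atom a]] → [Type [Prod [Atom b]]]]]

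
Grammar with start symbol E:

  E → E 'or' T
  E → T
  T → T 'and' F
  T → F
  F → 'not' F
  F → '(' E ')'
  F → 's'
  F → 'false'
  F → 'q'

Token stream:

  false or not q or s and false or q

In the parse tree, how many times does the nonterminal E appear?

4

[E [E [E [E [T [F false]]] or [T [F not [F q]]]] or [T [T [F s]] and [F false]]] or [T [F q]]]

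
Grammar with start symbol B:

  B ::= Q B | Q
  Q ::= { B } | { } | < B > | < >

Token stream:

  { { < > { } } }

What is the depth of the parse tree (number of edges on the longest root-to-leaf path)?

7

[B [Q { [B [Q { [B [Q < >] [B [Q { }]]] }]] }]]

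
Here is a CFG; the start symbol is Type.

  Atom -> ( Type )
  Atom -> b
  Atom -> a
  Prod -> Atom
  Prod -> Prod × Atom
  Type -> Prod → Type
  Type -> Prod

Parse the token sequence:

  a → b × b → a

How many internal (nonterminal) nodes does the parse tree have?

11

[Type [Prod [Atom a]] → [Type [Prod [Prod [Atom b]] × [Atom b]] → [Type [Prod [Atom a]]]]]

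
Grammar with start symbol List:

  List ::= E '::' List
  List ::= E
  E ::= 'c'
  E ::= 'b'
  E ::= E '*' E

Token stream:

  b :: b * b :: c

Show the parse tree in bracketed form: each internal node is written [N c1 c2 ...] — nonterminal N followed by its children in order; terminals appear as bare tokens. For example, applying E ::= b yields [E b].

[List [E b] :: [List [E [E b] * [E b]] :: [List [E c]]]]

List
E :: List
b :: List
b :: E :: List
b :: E * E :: List
b :: b * E :: List
b :: b * b :: List
b :: b * b :: E
b :: b * b :: c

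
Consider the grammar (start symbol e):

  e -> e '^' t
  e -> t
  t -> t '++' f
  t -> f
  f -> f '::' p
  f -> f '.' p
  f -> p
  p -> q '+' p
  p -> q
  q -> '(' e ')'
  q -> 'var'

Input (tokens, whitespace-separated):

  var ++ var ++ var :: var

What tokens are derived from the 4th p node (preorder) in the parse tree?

[e [t [t [t [f [p [q var]]]] ++ [f [p [q var]]]] ++ [f [f [p [q var]]] :: [p [q var]]]]]

var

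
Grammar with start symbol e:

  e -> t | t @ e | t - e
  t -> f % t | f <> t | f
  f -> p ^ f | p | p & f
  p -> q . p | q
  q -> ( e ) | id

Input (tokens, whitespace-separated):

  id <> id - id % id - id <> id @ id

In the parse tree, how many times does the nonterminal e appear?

4

[e [t [f [p [q id]]] <> [t [f [p [q id]]]]] - [e [t [f [p [q id]]] % [t [f [p [q id]]]]] - [e [t [f [p [q id]]] <> [t [f [p [q id]]]]] @ [e [t [f [p [q id]]]]]]]]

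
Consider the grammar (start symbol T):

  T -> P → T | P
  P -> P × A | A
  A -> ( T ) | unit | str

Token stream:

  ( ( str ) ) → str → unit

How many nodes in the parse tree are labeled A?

5

[T [P [A ( [T [P [A ( [T [P [A str]]] )]]] )]] → [T [P [A str]] → [T [P [A unit]]]]]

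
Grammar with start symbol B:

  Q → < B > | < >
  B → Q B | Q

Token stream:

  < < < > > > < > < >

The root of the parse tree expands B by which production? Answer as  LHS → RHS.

[B [Q < [B [Q < [B [Q < >]] >]] >] [B [Q < >] [B [Q < >]]]]

B → Q B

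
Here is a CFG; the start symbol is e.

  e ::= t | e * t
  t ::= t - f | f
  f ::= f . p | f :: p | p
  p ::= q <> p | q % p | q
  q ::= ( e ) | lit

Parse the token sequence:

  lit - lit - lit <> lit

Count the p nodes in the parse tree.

[e [t [t [t [f [p [q lit]]]] - [f [p [q lit]]]] - [f [p [q lit] <> [p [q lit]]]]]]

4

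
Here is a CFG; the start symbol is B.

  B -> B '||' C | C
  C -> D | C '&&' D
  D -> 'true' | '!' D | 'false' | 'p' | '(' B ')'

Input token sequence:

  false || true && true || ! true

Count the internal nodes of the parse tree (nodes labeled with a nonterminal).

12

[B [B [B [C [D false]]] || [C [C [D true]] && [D true]]] || [C [D ! [D true]]]]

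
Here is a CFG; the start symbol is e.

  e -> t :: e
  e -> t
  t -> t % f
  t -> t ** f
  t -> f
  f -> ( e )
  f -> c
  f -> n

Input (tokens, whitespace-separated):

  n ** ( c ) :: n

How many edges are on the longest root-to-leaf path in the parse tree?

[e [t [t [f n]] ** [f ( [e [t [f c]]] )]] :: [e [t [f n]]]]

6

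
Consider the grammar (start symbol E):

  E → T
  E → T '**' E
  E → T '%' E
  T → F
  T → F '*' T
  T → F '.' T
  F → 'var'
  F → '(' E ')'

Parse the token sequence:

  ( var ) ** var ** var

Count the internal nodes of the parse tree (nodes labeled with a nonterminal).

[E [T [F ( [E [T [F var]]] )]] ** [E [T [F var]] ** [E [T [F var]]]]]

12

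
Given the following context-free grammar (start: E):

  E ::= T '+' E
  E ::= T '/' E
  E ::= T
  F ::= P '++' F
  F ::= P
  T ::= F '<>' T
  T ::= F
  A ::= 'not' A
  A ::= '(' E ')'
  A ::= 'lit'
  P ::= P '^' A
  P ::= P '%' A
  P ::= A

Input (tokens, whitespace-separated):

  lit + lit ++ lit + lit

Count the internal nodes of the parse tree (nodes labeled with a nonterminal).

[E [T [F [P [A lit]]]] + [E [T [F [P [A lit]] ++ [F [P [A lit]]]]] + [E [T [F [P [A lit]]]]]]]

18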